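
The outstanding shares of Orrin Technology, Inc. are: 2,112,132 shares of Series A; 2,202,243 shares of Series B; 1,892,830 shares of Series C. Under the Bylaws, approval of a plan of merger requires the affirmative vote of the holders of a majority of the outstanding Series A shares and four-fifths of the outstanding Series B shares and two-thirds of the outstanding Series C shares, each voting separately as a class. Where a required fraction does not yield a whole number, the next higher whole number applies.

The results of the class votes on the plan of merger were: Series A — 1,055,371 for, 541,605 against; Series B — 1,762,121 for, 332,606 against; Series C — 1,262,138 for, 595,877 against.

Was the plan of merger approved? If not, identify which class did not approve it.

Not approved — the Series A shares did not give the required vote.

Series A: a majority of 2112132 is 1056067; 1,056,067 required, 1,055,371 in favor — not approved.
Series B: 4/5 of 2202243 = 1761794.40, rounded up to 1761795; 1,761,795 required, 1,762,121 in favor — approved.
Series C: 2/3 of 1892830 = 1261886.67, rounded up to 1261887; 1,261,887 required, 1,262,138 in favor — approved.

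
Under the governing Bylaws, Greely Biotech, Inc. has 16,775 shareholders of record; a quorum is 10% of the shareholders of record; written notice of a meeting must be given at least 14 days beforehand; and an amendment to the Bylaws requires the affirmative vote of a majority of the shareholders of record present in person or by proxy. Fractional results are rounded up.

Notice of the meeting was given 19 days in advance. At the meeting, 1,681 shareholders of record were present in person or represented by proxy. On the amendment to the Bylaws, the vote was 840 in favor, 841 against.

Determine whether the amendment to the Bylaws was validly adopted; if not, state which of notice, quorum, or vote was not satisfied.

Invalid — vote requirement not satisfied.

Notice: 19 days given; 14 required. Satisfied.
Quorum: 10% of 16,775 = 1,677.50, rounded up to 1,678; 1,681 present. Satisfied.
Vote: requires a majority of those present (1,681); a majority of 1681 is 841, so 841 needed; 840 in favor. Not satisfied.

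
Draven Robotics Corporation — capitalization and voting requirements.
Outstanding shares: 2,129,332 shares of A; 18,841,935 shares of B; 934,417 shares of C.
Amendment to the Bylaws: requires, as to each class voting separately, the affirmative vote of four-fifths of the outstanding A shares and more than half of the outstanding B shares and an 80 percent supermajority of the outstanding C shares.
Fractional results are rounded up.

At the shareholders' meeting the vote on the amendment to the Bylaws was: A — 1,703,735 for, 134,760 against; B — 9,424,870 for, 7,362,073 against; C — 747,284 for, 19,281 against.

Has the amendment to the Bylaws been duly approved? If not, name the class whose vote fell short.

Not approved — the C shares did not give the required vote.

A: 4/5 of 2129332 = 1703465.60, rounded up to 1703466; 1,703,466 required, 1,703,735 in favor — approved.
B: a majority of 18841935 is 9420968; 9,420,968 required, 9,424,870 in favor — approved.
C: 4/5 of 934417 = 747533.60, rounded up to 747534; 747,534 required, 747,284 in favor — not approved.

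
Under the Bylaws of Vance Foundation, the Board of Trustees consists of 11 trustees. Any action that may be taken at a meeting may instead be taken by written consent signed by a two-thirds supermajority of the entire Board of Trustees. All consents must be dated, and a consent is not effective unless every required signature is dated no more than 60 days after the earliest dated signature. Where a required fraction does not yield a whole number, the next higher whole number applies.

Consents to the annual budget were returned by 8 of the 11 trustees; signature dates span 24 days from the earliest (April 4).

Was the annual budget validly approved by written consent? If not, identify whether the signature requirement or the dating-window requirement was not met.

Signatures required: a two-thirds supermajority of 11 — 2/3 of 11 = 7.33, rounded up to 8, so 8 needed; 8 signed. Sufficient.
Dating window: the latest signature is 24 days after the earliest; the limit is 60 days. Within the window.

Effective — both the signature and dating-window requirements are satisfied.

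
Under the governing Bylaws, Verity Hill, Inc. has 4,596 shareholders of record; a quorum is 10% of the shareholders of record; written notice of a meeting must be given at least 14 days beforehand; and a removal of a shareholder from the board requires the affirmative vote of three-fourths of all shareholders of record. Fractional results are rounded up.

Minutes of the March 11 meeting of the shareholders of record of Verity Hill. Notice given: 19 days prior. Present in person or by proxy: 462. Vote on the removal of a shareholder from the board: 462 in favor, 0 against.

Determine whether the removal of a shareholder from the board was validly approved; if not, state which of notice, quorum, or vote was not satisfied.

Invalid — vote requirement not satisfied.

Notice: 19 days given; 14 required. Satisfied.
Quorum: 10% of 4,596 = 459.60, rounded up to 460; 462 present. Satisfied.
Vote: requires three-fourths of all shareholders of record (4,596); 3/4 of 4596 = 3447, so 3,447 needed; 462 in favor. Not satisfied.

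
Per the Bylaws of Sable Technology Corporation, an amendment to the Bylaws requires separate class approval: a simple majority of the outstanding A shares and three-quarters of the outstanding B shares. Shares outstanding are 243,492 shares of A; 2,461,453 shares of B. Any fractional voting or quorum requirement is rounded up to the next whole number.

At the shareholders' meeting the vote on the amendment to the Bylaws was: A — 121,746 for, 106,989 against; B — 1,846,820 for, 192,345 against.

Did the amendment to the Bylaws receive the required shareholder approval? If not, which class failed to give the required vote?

Not approved — the A shares did not give the required vote.

A: a majority of 243492 is 121747; 121,747 required, 121,746 in favor — not approved.
B: 3/4 of 2461453 = 1846089.75, rounded up to 1846090; 1,846,090 required, 1,846,820 in favor — approved.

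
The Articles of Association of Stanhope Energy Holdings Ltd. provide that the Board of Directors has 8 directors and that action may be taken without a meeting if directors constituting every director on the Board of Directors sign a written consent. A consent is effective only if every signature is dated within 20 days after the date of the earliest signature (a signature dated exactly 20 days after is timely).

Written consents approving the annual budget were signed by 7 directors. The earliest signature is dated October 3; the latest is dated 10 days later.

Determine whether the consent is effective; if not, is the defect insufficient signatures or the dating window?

Signatures required: the unanimous vote of 8 — unanimous means all 8, so 8 needed; 7 signed. Insufficient.
Dating window: the latest signature is 10 days after the earliest; the limit is 20 days. Within the window.

Not effective — insufficient signatures.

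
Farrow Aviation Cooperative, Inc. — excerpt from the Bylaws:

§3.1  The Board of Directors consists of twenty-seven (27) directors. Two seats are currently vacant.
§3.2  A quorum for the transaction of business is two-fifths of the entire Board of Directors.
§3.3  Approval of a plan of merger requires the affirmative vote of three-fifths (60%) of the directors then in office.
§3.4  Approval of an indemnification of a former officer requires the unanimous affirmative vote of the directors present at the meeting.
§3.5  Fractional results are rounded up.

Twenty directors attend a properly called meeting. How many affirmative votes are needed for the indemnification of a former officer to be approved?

20

The indemnification of a former officer requires the unanimous vote of the directors present (20).
Unanimous means all 20.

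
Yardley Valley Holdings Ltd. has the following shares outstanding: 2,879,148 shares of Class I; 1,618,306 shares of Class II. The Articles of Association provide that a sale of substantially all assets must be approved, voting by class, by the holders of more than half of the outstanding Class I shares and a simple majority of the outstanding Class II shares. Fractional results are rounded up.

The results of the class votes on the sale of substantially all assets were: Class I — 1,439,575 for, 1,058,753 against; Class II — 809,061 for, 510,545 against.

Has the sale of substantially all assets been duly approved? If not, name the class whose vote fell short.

Class I: a majority of 2879148 is 1439575; 1,439,575 required, 1,439,575 in favor — approved.
Class II: a majority of 1618306 is 809154; 809,154 required, 809,061 in favor — not approved.

Not approved — the Class II shares did not give the required vote.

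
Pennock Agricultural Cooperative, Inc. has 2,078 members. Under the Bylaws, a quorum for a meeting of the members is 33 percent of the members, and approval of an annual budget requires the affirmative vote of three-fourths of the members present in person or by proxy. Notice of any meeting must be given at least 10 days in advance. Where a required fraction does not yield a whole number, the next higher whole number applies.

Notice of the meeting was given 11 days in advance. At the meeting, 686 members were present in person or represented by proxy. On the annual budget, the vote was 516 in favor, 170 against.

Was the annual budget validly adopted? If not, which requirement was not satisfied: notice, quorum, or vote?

Valid — all requirements satisfied.

Notice: 11 days given; 10 required. Satisfied.
Quorum: 33% of 2,078 = 685.74, rounded up to 686; 686 present. Satisfied.
Vote: requires three-fourths of those present (686); 3/4 of 686 = 514.50, rounded up to 515, so 515 needed; 516 in favor. Satisfied.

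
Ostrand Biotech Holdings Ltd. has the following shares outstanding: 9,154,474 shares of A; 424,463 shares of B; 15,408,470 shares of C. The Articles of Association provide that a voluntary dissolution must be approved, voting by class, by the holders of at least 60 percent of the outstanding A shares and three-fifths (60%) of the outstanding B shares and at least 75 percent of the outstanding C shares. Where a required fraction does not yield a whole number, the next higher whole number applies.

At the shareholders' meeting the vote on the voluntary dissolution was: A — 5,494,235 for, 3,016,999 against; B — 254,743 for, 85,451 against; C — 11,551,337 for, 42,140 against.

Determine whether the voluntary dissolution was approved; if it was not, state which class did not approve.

Not approved — the C shares did not give the required vote.

A: 3/5 of 9154474 = 5492684.40, rounded up to 5492685; 5,492,685 required, 5,494,235 in favor — approved.
B: 3/5 of 424463 = 254677.80, rounded up to 254678; 254,678 required, 254,743 in favor — approved.
C: 3/4 of 15408470 = 11556352.50, rounded up to 11556353; 11,556,353 required, 11,551,337 in favor — not approved.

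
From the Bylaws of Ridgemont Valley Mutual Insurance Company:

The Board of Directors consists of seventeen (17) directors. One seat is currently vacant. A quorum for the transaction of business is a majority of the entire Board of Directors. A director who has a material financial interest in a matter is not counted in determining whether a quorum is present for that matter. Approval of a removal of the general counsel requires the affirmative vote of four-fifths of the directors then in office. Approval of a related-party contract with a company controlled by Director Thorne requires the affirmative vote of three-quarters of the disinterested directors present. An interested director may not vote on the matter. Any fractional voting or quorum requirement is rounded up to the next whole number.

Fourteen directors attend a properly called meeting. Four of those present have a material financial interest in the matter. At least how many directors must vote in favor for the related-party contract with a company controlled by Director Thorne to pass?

8

The related-party contract with a company controlled by Director Thorne requires three-fourths of the disinterested directors present (14 − 4 = 10).
3/4 of 10 = 7.50, rounded up to 8.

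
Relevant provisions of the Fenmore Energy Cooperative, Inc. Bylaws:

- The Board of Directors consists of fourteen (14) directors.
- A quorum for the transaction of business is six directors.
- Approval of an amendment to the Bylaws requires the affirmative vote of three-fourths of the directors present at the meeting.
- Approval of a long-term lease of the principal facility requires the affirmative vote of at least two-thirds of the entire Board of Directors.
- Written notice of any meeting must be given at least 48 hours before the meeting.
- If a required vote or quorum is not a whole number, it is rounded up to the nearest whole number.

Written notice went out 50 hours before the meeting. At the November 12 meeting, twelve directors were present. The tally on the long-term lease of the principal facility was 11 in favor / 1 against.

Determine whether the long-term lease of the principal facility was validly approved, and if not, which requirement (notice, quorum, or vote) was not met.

Notice: 50 hours given; 48 required (50 ≥ 48). Satisfied.
Quorum: 12 present; quorum is 6. Satisfied.
Vote: the long-term lease of the principal facility requires two-thirds of the entire Board of Directors (14). 2/3 of 14 = 9.33, rounded up to 10, so 10 affirmative votes are needed; 11 voted in favor. Satisfied.

Valid — all requirements satisfied.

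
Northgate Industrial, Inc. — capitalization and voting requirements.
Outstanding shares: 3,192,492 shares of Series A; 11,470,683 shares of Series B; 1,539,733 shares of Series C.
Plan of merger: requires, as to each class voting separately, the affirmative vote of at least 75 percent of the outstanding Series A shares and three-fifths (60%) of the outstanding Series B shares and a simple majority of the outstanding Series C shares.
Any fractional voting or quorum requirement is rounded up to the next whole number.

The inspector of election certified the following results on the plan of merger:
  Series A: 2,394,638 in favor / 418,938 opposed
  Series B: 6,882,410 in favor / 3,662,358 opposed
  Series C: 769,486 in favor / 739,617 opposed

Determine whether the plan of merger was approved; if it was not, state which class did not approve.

Series A: 3/4 of 3192492 = 2394369; 2,394,369 required, 2,394,638 in favor — approved.
Series B: 3/5 of 11470683 = 6882409.80, rounded up to 6882410; 6,882,410 required, 6,882,410 in favor — approved.
Series C: a majority of 1539733 is 769867; 769,867 required, 769,486 in favor — not approved.

Not approved — the Series C shares did not give the required vote.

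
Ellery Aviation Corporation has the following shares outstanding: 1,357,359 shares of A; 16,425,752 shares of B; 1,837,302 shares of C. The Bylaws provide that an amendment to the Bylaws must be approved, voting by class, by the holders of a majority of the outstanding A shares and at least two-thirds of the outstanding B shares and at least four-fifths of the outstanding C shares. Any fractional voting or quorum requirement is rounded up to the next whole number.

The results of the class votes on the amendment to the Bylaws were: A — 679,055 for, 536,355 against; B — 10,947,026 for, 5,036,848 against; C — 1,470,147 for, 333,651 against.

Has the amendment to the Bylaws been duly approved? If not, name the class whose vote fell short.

A: a majority of 1357359 is 678680; 678,680 required, 679,055 in favor — approved.
B: 2/3 of 16425752 = 10950501.33, rounded up to 10950502; 10,950,502 required, 10,947,026 in favor — not approved.
C: 4/5 of 1837302 = 1469841.60, rounded up to 1469842; 1,469,842 required, 1,470,147 in favor — approved.

Not approved — the B shares did not give the required vote.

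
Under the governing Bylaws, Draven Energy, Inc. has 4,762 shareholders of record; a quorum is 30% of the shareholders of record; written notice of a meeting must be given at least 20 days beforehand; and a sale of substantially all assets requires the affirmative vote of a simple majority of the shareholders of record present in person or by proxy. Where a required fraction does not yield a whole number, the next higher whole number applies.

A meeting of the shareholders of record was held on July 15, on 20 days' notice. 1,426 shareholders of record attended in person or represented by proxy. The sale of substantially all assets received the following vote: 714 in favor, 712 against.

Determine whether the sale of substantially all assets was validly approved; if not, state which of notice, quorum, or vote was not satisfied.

Invalid — quorum requirement not satisfied.

Notice: 20 days given; 20 required. Satisfied.
Quorum: 30% of 4,762 = 1,428.60, rounded up to 1,429; 1,426 present. Not satisfied.
Vote: requires a majority of those present (1,426); a majority of 1426 is 714, so 714 needed; 714 in favor. Satisfied.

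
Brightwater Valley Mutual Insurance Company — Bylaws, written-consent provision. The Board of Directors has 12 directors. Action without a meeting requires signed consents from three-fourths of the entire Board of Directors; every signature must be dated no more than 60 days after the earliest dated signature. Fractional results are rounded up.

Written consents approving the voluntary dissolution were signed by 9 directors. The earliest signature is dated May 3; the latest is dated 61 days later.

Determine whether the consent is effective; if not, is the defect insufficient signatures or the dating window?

Signatures required: three-fourths of 12 — 3/4 of 12 = 9, so 9 needed; 9 signed. Sufficient.
Dating window: the latest signature is 61 days after the earliest; the limit is 60 days. Outside the window.

Not effective — dating-window requirement not satisfied.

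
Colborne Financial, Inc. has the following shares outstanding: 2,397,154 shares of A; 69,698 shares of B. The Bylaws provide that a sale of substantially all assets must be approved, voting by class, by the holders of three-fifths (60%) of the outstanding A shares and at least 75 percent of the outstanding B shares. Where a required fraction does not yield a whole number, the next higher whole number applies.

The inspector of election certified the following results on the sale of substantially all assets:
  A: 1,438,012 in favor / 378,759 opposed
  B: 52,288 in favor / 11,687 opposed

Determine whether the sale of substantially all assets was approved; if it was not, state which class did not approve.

Not approved — the A shares did not give the required vote.

A: 3/5 of 2397154 = 1438292.40, rounded up to 1438293; 1,438,293 required, 1,438,012 in favor — not approved.
B: 3/4 of 69698 = 52273.50, rounded up to 52274; 52,274 required, 52,288 in favor — approved.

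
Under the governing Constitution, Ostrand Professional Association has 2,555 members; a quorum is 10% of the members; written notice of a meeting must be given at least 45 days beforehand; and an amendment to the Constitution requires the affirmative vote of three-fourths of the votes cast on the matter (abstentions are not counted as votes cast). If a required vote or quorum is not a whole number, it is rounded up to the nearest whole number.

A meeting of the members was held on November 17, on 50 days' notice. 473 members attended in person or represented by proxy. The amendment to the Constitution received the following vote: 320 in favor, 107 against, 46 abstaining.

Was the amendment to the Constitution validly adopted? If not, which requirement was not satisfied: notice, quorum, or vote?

Notice: 50 days given; 45 required. Satisfied.
Quorum: 10% of 2,555 = 255.50, rounded up to 256; 473 present. Satisfied.
Vote: requires three-fourths of the votes cast (473 − 46 abstaining = 427); 3/4 of 427 = 320.25, rounded up to 321, so 321 needed; 320 in favor. Not satisfied.

Invalid — vote requirement not satisfied.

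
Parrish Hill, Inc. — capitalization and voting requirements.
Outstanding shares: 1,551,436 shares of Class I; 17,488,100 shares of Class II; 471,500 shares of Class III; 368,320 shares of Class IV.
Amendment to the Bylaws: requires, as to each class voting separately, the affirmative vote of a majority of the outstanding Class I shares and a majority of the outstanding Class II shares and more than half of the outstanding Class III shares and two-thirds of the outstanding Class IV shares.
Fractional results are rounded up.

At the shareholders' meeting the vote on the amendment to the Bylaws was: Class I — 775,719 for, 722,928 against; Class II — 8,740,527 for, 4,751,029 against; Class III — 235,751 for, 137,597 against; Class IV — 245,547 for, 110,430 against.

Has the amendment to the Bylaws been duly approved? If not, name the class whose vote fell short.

Not approved — the Class II shares did not give the required vote.

Class I: a majority of 1551436 is 775719; 775,719 required, 775,719 in favor — approved.
Class II: a majority of 17488100 is 8744051; 8,744,051 required, 8,740,527 in favor — not approved.
Class III: a majority of 471500 is 235751; 235,751 required, 235,751 in favor — approved.
Class IV: 2/3 of 368320 = 245546.67, rounded up to 245547; 245,547 required, 245,547 in favor — approved.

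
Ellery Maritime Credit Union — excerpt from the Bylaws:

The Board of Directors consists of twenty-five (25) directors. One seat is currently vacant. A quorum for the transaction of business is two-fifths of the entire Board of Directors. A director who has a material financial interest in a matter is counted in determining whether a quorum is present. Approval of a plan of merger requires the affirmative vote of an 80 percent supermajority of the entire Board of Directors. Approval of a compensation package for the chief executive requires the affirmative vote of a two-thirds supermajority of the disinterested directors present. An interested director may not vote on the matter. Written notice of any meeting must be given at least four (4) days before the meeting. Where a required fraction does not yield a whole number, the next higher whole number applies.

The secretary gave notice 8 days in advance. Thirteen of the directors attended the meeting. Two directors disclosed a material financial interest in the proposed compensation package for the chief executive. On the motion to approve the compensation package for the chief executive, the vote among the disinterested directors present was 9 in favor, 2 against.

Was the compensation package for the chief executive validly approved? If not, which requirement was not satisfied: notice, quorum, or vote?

Notice: 8 days given; 4 required (8 ≥ 4). Satisfied.
Quorum: 13 present (interested directors count toward quorum); quorum is 10. Satisfied.
Vote: the compensation package for the chief executive requires two-thirds of the disinterested directors present (13 − 2 = 11). 2/3 of 11 = 7.33, rounded up to 8, so 8 affirmative votes are needed; 9 voted in favor. Satisfied.

Valid — all requirements satisfied.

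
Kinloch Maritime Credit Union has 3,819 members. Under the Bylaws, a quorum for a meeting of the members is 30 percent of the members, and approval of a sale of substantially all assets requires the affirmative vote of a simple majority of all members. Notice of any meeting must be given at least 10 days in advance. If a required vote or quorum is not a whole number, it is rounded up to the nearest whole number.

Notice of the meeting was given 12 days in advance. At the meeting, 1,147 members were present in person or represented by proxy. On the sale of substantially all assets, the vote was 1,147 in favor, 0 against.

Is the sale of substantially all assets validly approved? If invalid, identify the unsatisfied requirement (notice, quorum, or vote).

Notice: 12 days given; 10 required. Satisfied.
Quorum: 30% of 3,819 = 1,145.70, rounded up to 1,146; 1,147 present. Satisfied.
Vote: requires a majority of all members (3,819); a majority of 3819 is 1910, so 1,910 needed; 1,147 in favor. Not satisfied.

Invalid — vote requirement not satisfied.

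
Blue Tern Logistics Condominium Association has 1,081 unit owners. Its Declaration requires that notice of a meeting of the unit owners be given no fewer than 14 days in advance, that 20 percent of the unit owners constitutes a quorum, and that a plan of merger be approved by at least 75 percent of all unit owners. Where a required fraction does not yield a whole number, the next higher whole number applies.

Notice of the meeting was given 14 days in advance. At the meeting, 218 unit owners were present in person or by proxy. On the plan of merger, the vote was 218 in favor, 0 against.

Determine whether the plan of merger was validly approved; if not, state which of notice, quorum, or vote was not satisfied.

Notice: 14 days given; 14 required. Satisfied.
Quorum: 20% of 1,081 = 216.20, rounded up to 217; 218 present. Satisfied.
Vote: requires three-fourths of all unit owners (1,081); 3/4 of 1081 = 810.75, rounded up to 811, so 811 needed; 218 in favor. Not satisfied.

Invalid — vote requirement not satisfied.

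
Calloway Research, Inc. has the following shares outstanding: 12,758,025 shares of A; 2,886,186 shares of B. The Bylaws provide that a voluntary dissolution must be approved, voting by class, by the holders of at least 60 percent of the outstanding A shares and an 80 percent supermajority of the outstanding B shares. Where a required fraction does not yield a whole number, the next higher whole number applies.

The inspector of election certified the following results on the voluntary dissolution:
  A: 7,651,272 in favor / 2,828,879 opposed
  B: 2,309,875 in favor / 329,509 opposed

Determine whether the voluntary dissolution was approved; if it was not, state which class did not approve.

A: 3/5 of 12758025 = 7654815; 7,654,815 required, 7,651,272 in favor — not approved.
B: 4/5 of 2886186 = 2308948.80, rounded up to 2308949; 2,308,949 required, 2,309,875 in favor — approved.

Not approved — the A shares did not give the required vote.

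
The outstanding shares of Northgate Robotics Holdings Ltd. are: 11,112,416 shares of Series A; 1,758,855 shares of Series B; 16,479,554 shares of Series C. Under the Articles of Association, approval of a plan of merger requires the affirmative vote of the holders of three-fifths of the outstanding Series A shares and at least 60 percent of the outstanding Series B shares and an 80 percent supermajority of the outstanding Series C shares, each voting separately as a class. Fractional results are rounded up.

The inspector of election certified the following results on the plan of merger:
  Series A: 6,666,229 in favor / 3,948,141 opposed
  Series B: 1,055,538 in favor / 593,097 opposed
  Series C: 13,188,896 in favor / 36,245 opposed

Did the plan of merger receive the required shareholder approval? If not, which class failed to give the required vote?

Not approved — the Series A shares did not give the required vote.

Series A: 3/5 of 11112416 = 6667449.60, rounded up to 6667450; 6,667,450 required, 6,666,229 in favor — not approved.
Series B: 3/5 of 1758855 = 1055313; 1,055,313 required, 1,055,538 in favor — approved.
Series C: 4/5 of 16479554 = 13183643.20, rounded up to 13183644; 13,183,644 required, 13,188,896 in favor — approved.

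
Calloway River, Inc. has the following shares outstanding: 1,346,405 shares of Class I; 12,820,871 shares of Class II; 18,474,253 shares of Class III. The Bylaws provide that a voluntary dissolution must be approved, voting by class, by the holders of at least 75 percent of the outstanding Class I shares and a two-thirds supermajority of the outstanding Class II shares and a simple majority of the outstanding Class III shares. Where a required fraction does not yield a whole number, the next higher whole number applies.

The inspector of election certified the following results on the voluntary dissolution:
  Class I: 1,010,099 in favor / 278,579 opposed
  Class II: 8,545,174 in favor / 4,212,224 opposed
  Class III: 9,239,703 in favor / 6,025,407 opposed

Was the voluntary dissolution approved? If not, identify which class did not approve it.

Class I: 3/4 of 1346405 = 1009803.75, rounded up to 1009804; 1,009,804 required, 1,010,099 in favor — approved.
Class II: 2/3 of 12820871 = 8547247.33, rounded up to 8547248; 8,547,248 required, 8,545,174 in favor — not approved.
Class III: a majority of 18474253 is 9237127; 9,237,127 required, 9,239,703 in favor — approved.

Not approved — the Class II shares did not give the required vote.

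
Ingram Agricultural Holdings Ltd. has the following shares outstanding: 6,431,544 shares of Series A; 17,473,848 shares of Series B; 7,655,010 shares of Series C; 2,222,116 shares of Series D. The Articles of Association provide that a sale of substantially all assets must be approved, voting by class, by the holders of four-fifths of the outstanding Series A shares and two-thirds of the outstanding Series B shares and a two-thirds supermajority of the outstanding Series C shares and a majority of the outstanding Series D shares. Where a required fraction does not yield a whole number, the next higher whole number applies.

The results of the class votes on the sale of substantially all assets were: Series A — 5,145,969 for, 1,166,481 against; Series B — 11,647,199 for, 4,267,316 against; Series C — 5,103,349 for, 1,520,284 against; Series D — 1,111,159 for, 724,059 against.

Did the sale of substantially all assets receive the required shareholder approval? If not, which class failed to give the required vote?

Not approved — the Series B shares did not give the required vote.

Series A: 4/5 of 6431544 = 5145235.20, rounded up to 5145236; 5,145,236 required, 5,145,969 in favor — approved.
Series B: 2/3 of 17473848 = 11649232; 11,649,232 required, 11,647,199 in favor — not approved.
Series C: 2/3 of 7655010 = 5103340; 5,103,340 required, 5,103,349 in favor — approved.
Series D: a majority of 2222116 is 1111059; 1,111,059 required, 1,111,159 in favor — approved.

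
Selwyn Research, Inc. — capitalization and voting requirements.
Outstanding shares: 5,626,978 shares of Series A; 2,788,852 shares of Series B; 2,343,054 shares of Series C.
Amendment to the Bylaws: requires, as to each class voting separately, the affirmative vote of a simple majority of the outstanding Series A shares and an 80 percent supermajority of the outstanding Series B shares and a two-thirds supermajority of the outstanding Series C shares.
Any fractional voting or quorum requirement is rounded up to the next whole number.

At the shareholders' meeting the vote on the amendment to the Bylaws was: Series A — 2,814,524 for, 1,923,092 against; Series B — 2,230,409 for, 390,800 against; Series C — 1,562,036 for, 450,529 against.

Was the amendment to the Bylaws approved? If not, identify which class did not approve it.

Not approved — the Series B shares did not give the required vote.

Series A: a majority of 5626978 is 2813490; 2,813,490 required, 2,814,524 in favor — approved.
Series B: 4/5 of 2788852 = 2231081.60, rounded up to 2231082; 2,231,082 required, 2,230,409 in favor — not approved.
Series C: 2/3 of 2343054 = 1562036; 1,562,036 required, 1,562,036 in favor — approved.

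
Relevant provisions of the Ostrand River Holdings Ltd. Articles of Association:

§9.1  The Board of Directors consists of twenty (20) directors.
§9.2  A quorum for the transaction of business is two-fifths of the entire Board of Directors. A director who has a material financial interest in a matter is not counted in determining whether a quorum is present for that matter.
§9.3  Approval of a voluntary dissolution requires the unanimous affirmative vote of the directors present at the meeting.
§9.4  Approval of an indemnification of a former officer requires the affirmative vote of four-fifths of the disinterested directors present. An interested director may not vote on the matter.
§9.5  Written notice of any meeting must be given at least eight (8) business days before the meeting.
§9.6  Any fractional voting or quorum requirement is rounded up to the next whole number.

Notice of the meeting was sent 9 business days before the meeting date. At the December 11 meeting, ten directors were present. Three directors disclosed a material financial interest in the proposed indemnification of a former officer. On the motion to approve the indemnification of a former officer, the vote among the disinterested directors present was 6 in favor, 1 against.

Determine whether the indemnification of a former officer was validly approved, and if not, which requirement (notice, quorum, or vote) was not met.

Notice: 9 business days given; 8 required (9 ≥ 8). Satisfied.
Quorum: 10 present, but the 3 interested directors do not count, leaving 7. Quorum is 8. Not satisfied.
Vote: the indemnification of a former officer requires four-fifths of the disinterested directors present (10 − 3 = 7). 4/5 of 7 = 5.60, rounded up to 6, so 6 affirmative votes are needed; 6 voted in favor. Satisfied. (Moot — without a quorum no business can be validly transacted.)

Invalid — quorum requirement not satisfied.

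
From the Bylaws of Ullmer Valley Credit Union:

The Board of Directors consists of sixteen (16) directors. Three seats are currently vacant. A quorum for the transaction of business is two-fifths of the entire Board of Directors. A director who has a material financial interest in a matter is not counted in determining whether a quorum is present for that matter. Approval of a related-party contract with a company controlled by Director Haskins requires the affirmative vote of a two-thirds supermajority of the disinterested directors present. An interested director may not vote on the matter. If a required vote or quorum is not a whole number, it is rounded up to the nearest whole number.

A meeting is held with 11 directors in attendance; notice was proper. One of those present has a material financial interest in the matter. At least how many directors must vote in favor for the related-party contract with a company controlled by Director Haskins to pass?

The related-party contract with a company controlled by Director Haskins requires two-thirds of the disinterested directors present (11 − 1 = 10).
2/3 of 10 = 6.67, rounded up to 7.

7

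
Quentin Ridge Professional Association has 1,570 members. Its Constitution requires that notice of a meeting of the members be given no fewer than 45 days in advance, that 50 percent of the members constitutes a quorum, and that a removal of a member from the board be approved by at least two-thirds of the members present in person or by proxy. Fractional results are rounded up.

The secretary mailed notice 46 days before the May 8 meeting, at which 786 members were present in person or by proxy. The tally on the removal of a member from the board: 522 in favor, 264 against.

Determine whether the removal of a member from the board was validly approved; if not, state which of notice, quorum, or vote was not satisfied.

Invalid — vote requirement not satisfied.

Notice: 46 days given; 45 required. Satisfied.
Quorum: 50% of 1,570 = 785; 786 present. Satisfied.
Vote: requires two-thirds of those present (786); 2/3 of 786 = 524, so 524 needed; 522 in favor. Not satisfied.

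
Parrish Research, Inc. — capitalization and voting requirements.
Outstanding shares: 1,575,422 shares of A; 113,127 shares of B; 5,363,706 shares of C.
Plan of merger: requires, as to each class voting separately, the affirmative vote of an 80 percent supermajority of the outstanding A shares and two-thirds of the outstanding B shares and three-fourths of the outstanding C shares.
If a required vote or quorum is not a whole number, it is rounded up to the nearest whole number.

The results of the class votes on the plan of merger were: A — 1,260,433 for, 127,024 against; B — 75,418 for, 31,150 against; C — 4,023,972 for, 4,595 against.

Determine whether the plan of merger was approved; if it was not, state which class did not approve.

A: 4/5 of 1575422 = 1260337.60, rounded up to 1260338; 1,260,338 required, 1,260,433 in favor — approved.
B: 2/3 of 113127 = 75418; 75,418 required, 75,418 in favor — approved.
C: 3/4 of 5363706 = 4022779.50, rounded up to 4022780; 4,022,780 required, 4,023,972 in favor — approved.

Approved — every class gave the required vote.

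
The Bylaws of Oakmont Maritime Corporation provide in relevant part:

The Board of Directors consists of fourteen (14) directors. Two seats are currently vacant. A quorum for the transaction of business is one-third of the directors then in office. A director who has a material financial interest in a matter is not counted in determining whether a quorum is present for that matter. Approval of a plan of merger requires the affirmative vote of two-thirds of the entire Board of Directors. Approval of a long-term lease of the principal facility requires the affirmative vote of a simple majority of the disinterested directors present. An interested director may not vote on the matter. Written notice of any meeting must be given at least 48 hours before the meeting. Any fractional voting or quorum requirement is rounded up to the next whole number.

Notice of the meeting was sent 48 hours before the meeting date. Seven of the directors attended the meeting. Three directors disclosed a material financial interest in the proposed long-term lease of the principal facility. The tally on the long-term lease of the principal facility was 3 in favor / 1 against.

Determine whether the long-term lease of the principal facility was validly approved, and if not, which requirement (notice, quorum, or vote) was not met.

Notice: 48 hours given; 48 required (48 ≥ 48). Satisfied.
Quorum: 7 present, but the 3 interested directors do not count, leaving 4. Quorum is 4. Satisfied.
Vote: the long-term lease of the principal facility requires a majority of the disinterested directors present (7 − 3 = 4). A majority of 4 is 3, so 3 affirmative votes are needed; 3 voted in favor. Satisfied.

Valid — all requirements satisfied.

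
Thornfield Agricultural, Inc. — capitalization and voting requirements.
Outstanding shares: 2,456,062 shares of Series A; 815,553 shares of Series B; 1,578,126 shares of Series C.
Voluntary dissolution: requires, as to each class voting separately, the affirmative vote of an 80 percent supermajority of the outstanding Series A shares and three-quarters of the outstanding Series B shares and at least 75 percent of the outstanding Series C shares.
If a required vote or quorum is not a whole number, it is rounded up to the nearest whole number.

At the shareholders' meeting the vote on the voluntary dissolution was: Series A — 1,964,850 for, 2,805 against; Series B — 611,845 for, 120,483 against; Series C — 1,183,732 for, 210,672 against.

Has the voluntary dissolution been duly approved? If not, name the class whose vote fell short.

Series A: 4/5 of 2456062 = 1964849.60, rounded up to 1964850; 1,964,850 required, 1,964,850 in favor — approved.
Series B: 3/4 of 815553 = 611664.75, rounded up to 611665; 611,665 required, 611,845 in favor — approved.
Series C: 3/4 of 1578126 = 1183594.50, rounded up to 1183595; 1,183,595 required, 1,183,732 in favor — approved.

Approved — every class gave the required vote.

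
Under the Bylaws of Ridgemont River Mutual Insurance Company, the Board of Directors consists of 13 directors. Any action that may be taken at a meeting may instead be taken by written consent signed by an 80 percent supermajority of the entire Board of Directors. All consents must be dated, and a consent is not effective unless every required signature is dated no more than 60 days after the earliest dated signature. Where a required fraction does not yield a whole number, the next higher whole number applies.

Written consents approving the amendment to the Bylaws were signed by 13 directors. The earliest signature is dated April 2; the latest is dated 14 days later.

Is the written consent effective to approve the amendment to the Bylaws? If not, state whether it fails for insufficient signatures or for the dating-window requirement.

Effective — both the signature and dating-window requirements are satisfied.

Signatures required: an 80 percent supermajority of 13 — 4/5 of 13 = 10.40, rounded up to 11, so 11 needed; 13 signed. Sufficient.
Dating window: the latest signature is 14 days after the earliest; the limit is 60 days. Within the window.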